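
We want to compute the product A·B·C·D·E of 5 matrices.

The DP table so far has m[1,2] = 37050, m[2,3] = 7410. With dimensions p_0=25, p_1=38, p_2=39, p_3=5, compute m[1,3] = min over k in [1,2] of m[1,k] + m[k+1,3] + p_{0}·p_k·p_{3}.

12160

m[1,3] = min over k∈[1,2] of m[1,k]+m[k+1,3]+p_{0}·p_k·p_{3}.
k=1: 0 + 7410 + 25·38·5 = 12160; k=2: 37050 + 0 + 25·39·5 = 41925.
Minimum: 12160 at k=1.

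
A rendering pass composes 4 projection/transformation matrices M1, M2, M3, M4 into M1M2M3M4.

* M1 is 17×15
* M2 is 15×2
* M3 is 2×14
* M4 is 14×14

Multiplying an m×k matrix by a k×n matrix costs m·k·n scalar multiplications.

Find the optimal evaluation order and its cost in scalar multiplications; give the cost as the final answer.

1378

Adjacent pairs: M1M2 = 17·15·2 = 510; M2M3 = 15·2·14 = 420; M3M4 = 2·14·14 = 392.
Length 3: M1..M3: k=1: 0+420+17·15·14=3990; k=2: 510+0+17·2·14=986 → min 986 | M2..M4: k=2: 0+392+15·2·14=812; k=3: 420+0+15·14·14=3360 → min 812.
Length 4: M1..M4: k=1: 0+812+17·15·14=4382; k=2: 510+392+17·2·14=1378; k=3: 986+0+17·14·14=4318 → min 1378.
Optimal parenthesization: ((M1M2)(M3M4)) with cost 1378.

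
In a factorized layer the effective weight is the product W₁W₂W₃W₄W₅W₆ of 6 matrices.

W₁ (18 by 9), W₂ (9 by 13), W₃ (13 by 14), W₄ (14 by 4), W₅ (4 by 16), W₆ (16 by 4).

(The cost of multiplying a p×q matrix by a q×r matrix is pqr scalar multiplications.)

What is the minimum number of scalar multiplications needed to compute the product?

Adjacent pairs: W₁W₂ = 18·9·13 = 2106; W₂W₃ = 9·13·14 = 1638; W₃W₄ = 13·14·4 = 728; W₄W₅ = 14·4·16 = 896; W₅W₆ = 4·16·4 = 256.
Length 3: W₁..W₃: k=1: 0+1638+18·9·14=3906; k=2: 2106+0+18·13·14=5382 → min 3906 | W₂..W₄: k=2: 0+728+9·13·4=1196; k=3: 1638+0+9·14·4=2142 → min 1196 | W₃..W₅: k=3: 0+896+13·14·16=3808; k=4: 728+0+13·4·16=1560 → min 1560 | W₄..W₆: k=4: 0+256+14·4·4=480; k=5: 896+0+14·16·4=1792 → min 480.
Length 4: W₁..W₄: k=1: 0+1196+18·9·4=1844; k=2: 2106+728+18·13·4=3770; k=3: 3906+0+18·14·4=4914 → min 1844 | W₂..W₅: k=2: 0+1560+9·13·16=3432; k=3: 1638+896+9·14·16=4550; k=4: 1196+0+9·4·16=1772 → min 1772 | W₃..W₆: k=3: 0+480+13·14·4=1208; k=4: 728+256+13·4·4=1192; k=5: 1560+0+13·16·4=2392 → min 1192.
Length 5: W₁..W₅: k=1: 0+1772+18·9·16=4364; k=2: 2106+1560+18·13·16=7410; k=3: 3906+896+18·14·16=8834; k=4: 1844+0+18·4·16=2996 → min 2996 | W₂..W₆: k=2: 0+1192+9·13·4=1660; k=3: 1638+480+9·14·4=2622; k=4: 1196+256+9·4·4=1596; k=5: 1772+0+9·16·4=2348 → min 1596.
Length 6: W₁..W₆: k=1: 0+1596+18·9·4=2244; k=2: 2106+1192+18·13·4=4234; k=3: 3906+480+18·14·4=5394; k=4: 1844+256+18·4·4=2388; k=5: 2996+0+18·16·4=4148 → min 2244.
Optimal order: (W₁((W₂(W₃W₄))(W₅W₆))) with cost 2244.

2244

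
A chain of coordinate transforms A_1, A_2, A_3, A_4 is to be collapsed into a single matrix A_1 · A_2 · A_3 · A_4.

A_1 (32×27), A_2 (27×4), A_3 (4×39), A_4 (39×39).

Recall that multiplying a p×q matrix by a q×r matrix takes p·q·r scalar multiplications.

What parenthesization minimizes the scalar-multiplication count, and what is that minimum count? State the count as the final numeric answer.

Adjacent pairs: A_1A_2 = 32·27·4 = 3456; A_2A_3 = 27·4·39 = 4212; A_3A_4 = 4·39·39 = 6084.
Length 3: A_1..A_3: k=1: 0+4212+32·27·39=37908; k=2: 3456+0+32·4·39=8448 → min 8448 | A_2..A_4: k=2: 0+6084+27·4·39=10296; k=3: 4212+0+27·39·39=45279 → min 10296.
Length 4: A_1..A_4: k=1: 0+10296+32·27·39=43992; k=2: 3456+6084+32·4·39=14532; k=3: 8448+0+32·39·39=57120 → min 14532.
Optimal parenthesization: ((A_1 · A_2) · (A_3 · A_4)) with cost 14532.

14532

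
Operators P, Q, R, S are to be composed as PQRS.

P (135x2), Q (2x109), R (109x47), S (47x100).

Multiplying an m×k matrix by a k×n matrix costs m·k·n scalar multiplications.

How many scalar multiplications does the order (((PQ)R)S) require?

(PQ): 135×2 by 2×109 → 135×109, cost 135·2·109 = 29430
((PQ)R): 135×109 by 109×47 → 135×47, cost 135·109·47 = 691605; cumulative 721035
(((PQ)R)S): 135×47 by 47×100 → 135×100, cost 135·47·100 = 634500; cumulative 1355535
Total: 1355535 scalar multiplications.

1355535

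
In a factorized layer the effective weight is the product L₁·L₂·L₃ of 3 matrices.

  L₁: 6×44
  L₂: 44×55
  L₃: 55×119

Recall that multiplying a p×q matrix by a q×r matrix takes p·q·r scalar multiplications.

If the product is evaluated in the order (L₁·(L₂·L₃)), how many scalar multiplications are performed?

(L₂·L₃): 44×55 by 55×119 → 44×119, cost 44·55·119 = 287980
(L₁·(L₂·L₃)): 6×44 by 44×119 → 6×119, cost 6·44·119 = 31416; cumulative 319396
Total: 319396 scalar multiplications.

319396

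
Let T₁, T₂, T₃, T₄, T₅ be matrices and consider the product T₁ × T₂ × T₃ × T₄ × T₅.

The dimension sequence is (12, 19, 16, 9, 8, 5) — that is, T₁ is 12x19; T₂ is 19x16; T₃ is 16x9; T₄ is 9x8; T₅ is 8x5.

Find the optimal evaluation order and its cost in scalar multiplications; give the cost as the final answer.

Adjacent pairs: T₁T₂ = 12·19·16 = 3648; T₂T₃ = 19·16·9 = 2736; T₃T₄ = 16·9·8 = 1152; T₄T₅ = 9·8·5 = 360.
Length 3: T₁..T₃: k=1: 0+2736+12·19·9=4788; k=2: 3648+0+12·16·9=5376 → min 4788 | T₂..T₄: k=2: 0+1152+19·16·8=3584; k=3: 2736+0+19·9·8=4104 → min 3584 | T₃..T₅: k=3: 0+360+16·9·5=1080; k=4: 1152+0+16·8·5=1792 → min 1080.
Length 4: T₁..T₄: k=1: 0+3584+12·19·8=5408; k=2: 3648+1152+12·16·8=6336; k=3: 4788+0+12·9·8=5652 → min 5408 | T₂..T₅: k=2: 0+1080+19·16·5=2600; k=3: 2736+360+19·9·5=3951; k=4: 3584+0+19·8·5=4344 → min 2600.
Length 5: T₁..T₅: k=1: 0+2600+12·19·5=3740; k=2: 3648+1080+12·16·5=5688; k=3: 4788+360+12·9·5=5688; k=4: 5408+0+12·8·5=5888 → min 3740.
Optimal parenthesization: (T₁ × (T₂ × (T₃ × (T₄ × T₅)))) with cost 3740.

3740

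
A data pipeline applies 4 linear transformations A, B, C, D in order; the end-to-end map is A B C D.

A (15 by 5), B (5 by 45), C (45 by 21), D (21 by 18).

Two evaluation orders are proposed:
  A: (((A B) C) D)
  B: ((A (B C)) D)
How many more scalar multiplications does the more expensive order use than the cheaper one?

Order A = (((A B) C) D): (A B): 15×5 by 5×45 → 15×45, cost 15·5·45 = 3375; ((A B) C): 15×45 by 45×21 → 15×21, cost 15·45·21 = 14175; cumulative 17550; (((A B) C) D): 15×21 by 21×18 → 15×18, cost 15·21·18 = 5670; cumulative 23220. Total 23220.
Order B = ((A (B C)) D): (B C): 5×45 by 45×21 → 5×21, cost 5·45·21 = 4725; (A (B C)): 15×5 by 5×21 → 15×21, cost 15·5·21 = 1575; cumulative 6300; ((A (B C)) D): 15×21 by 21×18 → 15×18, cost 15·21·18 = 5670; cumulative 11970. Total 11970.
Difference: |23220 − 11970| = 11250.

11250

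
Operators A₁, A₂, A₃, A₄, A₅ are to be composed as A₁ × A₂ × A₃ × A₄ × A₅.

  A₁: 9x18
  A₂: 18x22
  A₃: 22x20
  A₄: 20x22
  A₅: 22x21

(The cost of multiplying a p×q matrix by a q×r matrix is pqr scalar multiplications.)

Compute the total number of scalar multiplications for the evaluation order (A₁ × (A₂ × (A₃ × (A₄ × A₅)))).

30198

(A₄ × A₅): 20×22 by 22×21 → 20×21, cost 20·22·21 = 9240
(A₃ × (A₄ × A₅)): 22×20 by 20×21 → 22×21, cost 22·20·21 = 9240; cumulative 18480
(A₂ × (A₃ × (A₄ × A₅))): 18×22 by 22×21 → 18×21, cost 18·22·21 = 8316; cumulative 26796
(A₁ × (A₂ × (A₃ × (A₄ × A₅)))): 9×18 by 18×21 → 9×21, cost 9·18·21 = 3402; cumulative 30198
Total: 30198 scalar multiplications.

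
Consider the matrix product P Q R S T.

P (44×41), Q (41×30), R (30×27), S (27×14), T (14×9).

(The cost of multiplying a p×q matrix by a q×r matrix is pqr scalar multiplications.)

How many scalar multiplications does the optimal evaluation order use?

Adjacent pairs: PQ = 44·41·30 = 54120; QR = 41·30·27 = 33210; RS = 30·27·14 = 11340; ST = 27·14·9 = 3402.
Length 3: P..R: k=1: 0+33210+44·41·27=81918; k=2: 54120+0+44·30·27=89760 → min 81918 | Q..S: k=2: 0+11340+41·30·14=28560; k=3: 33210+0+41·27·14=48708 → min 28560 | R..T: k=3: 0+3402+30·27·9=10692; k=4: 11340+0+30·14·9=15120 → min 10692.
Length 4: P..S: k=1: 0+28560+44·41·14=53816; k=2: 54120+11340+44·30·14=83940; k=3: 81918+0+44·27·14=98550 → min 53816 | Q..T: k=2: 0+10692+41·30·9=21762; k=3: 33210+3402+41·27·9=46575; k=4: 28560+0+41·14·9=33726 → min 21762.
Length 5: P..T: k=1: 0+21762+44·41·9=37998; k=2: 54120+10692+44·30·9=76692; k=3: 81918+3402+44·27·9=96012; k=4: 53816+0+44·14·9=59360 → min 37998.
Optimal order: (P (Q (R (S T)))) with cost 37998.

37998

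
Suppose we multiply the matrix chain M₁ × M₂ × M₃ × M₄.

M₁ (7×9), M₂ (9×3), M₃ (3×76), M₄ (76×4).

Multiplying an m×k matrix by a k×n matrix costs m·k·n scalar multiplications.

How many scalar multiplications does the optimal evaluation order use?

1185

Adjacent pairs: M₁M₂ = 7·9·3 = 189; M₂M₃ = 9·3·76 = 2052; M₃M₄ = 3·76·4 = 912.
Length 3: M₁..M₃: k=1: 0+2052+7·9·76=6840; k=2: 189+0+7·3·76=1785 → min 1785 | M₂..M₄: k=2: 0+912+9·3·4=1020; k=3: 2052+0+9·76·4=4788 → min 1020.
Length 4: M₁..M₄: k=1: 0+1020+7·9·4=1272; k=2: 189+912+7·3·4=1185; k=3: 1785+0+7·76·4=3913 → min 1185.
Optimal order: ((M₁ × M₂) × (M₃ × M₄)) with cost 1185.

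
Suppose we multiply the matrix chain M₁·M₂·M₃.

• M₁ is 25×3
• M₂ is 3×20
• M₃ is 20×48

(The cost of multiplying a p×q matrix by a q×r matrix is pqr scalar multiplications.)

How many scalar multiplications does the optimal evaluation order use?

Order (M₁·(M₂·M₃)): (M₂·M₃): 3×20 by 20×48 → 3×48, cost 3·20·48 = 2880; (M₁·(M₂·M₃)): 25×3 by 3×48 → 25×48, cost 25·3·48 = 3600; cumulative 6480. Total 6480.
Order ((M₁·M₂)·M₃): (M₁·M₂): 25×3 by 3×20 → 25×20, cost 25·3·20 = 1500; ((M₁·M₂)·M₃): 25×20 by 20×48 → 25×48, cost 25·20·48 = 24000; cumulative 25500. Total 25500.
Minimum: 6480.

6480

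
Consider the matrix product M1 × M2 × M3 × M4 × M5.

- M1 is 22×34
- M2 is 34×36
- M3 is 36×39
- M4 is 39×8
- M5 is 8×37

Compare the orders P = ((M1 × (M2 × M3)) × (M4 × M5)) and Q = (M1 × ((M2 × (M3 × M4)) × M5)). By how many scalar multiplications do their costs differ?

61434

Order P = ((M1 × (M2 × M3)) × (M4 × M5)): (M2 × M3): 34×36 by 36×39 → 34×39, cost 34·36·39 = 47736; (M1 × (M2 × M3)): 22×34 by 34×39 → 22×39, cost 22·34·39 = 29172; cumulative 76908; (M4 × M5): 39×8 by 8×37 → 39×37, cost 39·8·37 = 11544; ((M1 × (M2 × M3)) × (M4 × M5)): 22×39 by 39×37 → 22×37, cost 22·39·37 = 31746; cumulative 120198. Total 120198.
Order Q = (M1 × ((M2 × (M3 × M4)) × M5)): (M3 × M4): 36×39 by 39×8 → 36×8, cost 36·39·8 = 11232; (M2 × (M3 × M4)): 34×36 by 36×8 → 34×8, cost 34·36·8 = 9792; cumulative 21024; ((M2 × (M3 × M4)) × M5): 34×8 by 8×37 → 34×37, cost 34·8·37 = 10064; cumulative 31088; (M1 × ((M2 × (M3 × M4)) × M5)): 22×34 by 34×37 → 22×37, cost 22·34·37 = 27676; cumulative 58764. Total 58764.
Difference: |120198 − 58764| = 61434.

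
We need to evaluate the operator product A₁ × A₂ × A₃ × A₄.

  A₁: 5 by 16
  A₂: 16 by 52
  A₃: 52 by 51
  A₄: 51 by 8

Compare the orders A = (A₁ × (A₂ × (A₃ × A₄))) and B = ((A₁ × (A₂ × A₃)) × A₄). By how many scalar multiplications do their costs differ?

20040

Order A = (A₁ × (A₂ × (A₃ × A₄))): (A₃ × A₄): 52×51 by 51×8 → 52×8, cost 52·51·8 = 21216; (A₂ × (A₃ × A₄)): 16×52 by 52×8 → 16×8, cost 16·52·8 = 6656; cumulative 27872; (A₁ × (A₂ × (A₃ × A₄))): 5×16 by 16×8 → 5×8, cost 5·16·8 = 640; cumulative 28512. Total 28512.
Order B = ((A₁ × (A₂ × A₃)) × A₄): (A₂ × A₃): 16×52 by 52×51 → 16×51, cost 16·52·51 = 42432; (A₁ × (A₂ × A₃)): 5×16 by 16×51 → 5×51, cost 5·16·51 = 4080; cumulative 46512; ((A₁ × (A₂ × A₃)) × A₄): 5×51 by 51×8 → 5×8, cost 5·51·8 = 2040; cumulative 48552. Total 48552.
Difference: |28512 − 48552| = 20040.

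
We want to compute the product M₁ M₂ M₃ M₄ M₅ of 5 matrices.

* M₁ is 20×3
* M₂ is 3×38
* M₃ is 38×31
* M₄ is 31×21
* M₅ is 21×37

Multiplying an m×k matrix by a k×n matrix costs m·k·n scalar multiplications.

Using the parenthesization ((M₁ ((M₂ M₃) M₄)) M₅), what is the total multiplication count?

(M₂ M₃): 3×38 by 38×31 → 3×31, cost 3·38·31 = 3534
((M₂ M₃) M₄): 3×31 by 31×21 → 3×21, cost 3·31·21 = 1953; cumulative 5487
(M₁ ((M₂ M₃) M₄)): 20×3 by 3×21 → 20×21, cost 20·3·21 = 1260; cumulative 6747
((M₁ ((M₂ M₃) M₄)) M₅): 20×21 by 21×37 → 20×37, cost 20·21·37 = 15540; cumulative 22287
Total: 22287 scalar multiplications.

22287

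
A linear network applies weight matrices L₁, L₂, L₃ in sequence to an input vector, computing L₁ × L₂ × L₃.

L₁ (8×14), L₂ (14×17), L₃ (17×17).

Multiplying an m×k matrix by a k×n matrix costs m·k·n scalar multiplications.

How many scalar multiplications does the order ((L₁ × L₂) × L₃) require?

4216

(L₁ × L₂): 8×14 by 14×17 → 8×17, cost 8·14·17 = 1904
((L₁ × L₂) × L₃): 8×17 by 17×17 → 8×17, cost 8·17·17 = 2312; cumulative 4216
Total: 4216 scalar multiplications.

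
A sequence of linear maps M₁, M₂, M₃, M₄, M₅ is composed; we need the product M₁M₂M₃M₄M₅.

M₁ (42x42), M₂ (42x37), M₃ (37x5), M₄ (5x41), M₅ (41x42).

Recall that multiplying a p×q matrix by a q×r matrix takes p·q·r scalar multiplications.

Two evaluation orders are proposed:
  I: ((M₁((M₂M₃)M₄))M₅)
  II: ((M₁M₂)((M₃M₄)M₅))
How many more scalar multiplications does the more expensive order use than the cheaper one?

40807

Order I = ((M₁((M₂M₃)M₄))M₅): (M₂M₃): 42×37 by 37×5 → 42×5, cost 42·37·5 = 7770; ((M₂M₃)M₄): 42×5 by 5×41 → 42×41, cost 42·5·41 = 8610; cumulative 16380; (M₁((M₂M₃)M₄)): 42×42 by 42×41 → 42×41, cost 42·42·41 = 72324; cumulative 88704; ((M₁((M₂M₃)M₄))M₅): 42×41 by 41×42 → 42×42, cost 42·41·42 = 72324; cumulative 161028. Total 161028.
Order II = ((M₁M₂)((M₃M₄)M₅)): (M₁M₂): 42×42 by 42×37 → 42×37, cost 42·42·37 = 65268; (M₃M₄): 37×5 by 5×41 → 37×41, cost 37·5·41 = 7585; ((M₃M₄)M₅): 37×41 by 41×42 → 37×42, cost 37·41·42 = 63714; cumulative 71299; ((M₁M₂)((M₃M₄)M₅)): 42×37 by 37×42 → 42×42, cost 42·37·42 = 65268; cumulative 201835. Total 201835.
Difference: |161028 − 201835| = 40807.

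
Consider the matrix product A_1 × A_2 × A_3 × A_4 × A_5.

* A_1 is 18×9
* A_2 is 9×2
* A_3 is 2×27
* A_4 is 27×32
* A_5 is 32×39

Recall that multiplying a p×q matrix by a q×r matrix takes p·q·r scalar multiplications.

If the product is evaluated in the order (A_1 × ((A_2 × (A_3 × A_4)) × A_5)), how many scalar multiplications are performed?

(A_3 × A_4): 2×27 by 27×32 → 2×32, cost 2·27·32 = 1728
(A_2 × (A_3 × A_4)): 9×2 by 2×32 → 9×32, cost 9·2·32 = 576; cumulative 2304
((A_2 × (A_3 × A_4)) × A_5): 9×32 by 32×39 → 9×39, cost 9·32·39 = 11232; cumulative 13536
(A_1 × ((A_2 × (A_3 × A_4)) × A_5)): 18×9 by 9×39 → 18×39, cost 18·9·39 = 6318; cumulative 19854
Total: 19854 scalar multiplications.

19854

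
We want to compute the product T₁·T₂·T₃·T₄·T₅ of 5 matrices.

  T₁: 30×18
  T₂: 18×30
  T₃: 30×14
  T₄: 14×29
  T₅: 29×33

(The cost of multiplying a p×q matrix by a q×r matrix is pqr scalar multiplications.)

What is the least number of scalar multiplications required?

Adjacent pairs: T₁T₂ = 30·18·30 = 16200; T₂T₃ = 18·30·14 = 7560; T₃T₄ = 30·14·29 = 12180; T₄T₅ = 14·29·33 = 13398.
Length 3: T₁..T₃: k=1: 0+7560+30·18·14=15120; k=2: 16200+0+30·30·14=28800 → min 15120 | T₂..T₄: k=2: 0+12180+18·30·29=27840; k=3: 7560+0+18·14·29=14868 → min 14868 | T₃..T₅: k=3: 0+13398+30·14·33=27258; k=4: 12180+0+30·29·33=40890 → min 27258.
Length 4: T₁..T₄: k=1: 0+14868+30·18·29=30528; k=2: 16200+12180+30·30·29=54480; k=3: 15120+0+30·14·29=27300 → min 27300 | T₂..T₅: k=2: 0+27258+18·30·33=45078; k=3: 7560+13398+18·14·33=29274; k=4: 14868+0+18·29·33=32094 → min 29274.
Length 5: T₁..T₅: k=1: 0+29274+30·18·33=47094; k=2: 16200+27258+30·30·33=73158; k=3: 15120+13398+30·14·33=42378; k=4: 27300+0+30·29·33=56010 → min 42378.
Optimal order: ((T₁·(T₂·T₃))·(T₄·T₅)) with cost 42378.

42378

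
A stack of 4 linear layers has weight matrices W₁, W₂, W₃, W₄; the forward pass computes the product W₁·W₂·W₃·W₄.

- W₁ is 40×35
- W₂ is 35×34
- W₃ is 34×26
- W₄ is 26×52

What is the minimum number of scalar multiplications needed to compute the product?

121420

Adjacent pairs: W₁W₂ = 40·35·34 = 47600; W₂W₃ = 35·34·26 = 30940; W₃W₄ = 34·26·52 = 45968.
Length 3: W₁..W₃: k=1: 0+30940+40·35·26=67340; k=2: 47600+0+40·34·26=82960 → min 67340 | W₂..W₄: k=2: 0+45968+35·34·52=107848; k=3: 30940+0+35·26·52=78260 → min 78260.
Length 4: W₁..W₄: k=1: 0+78260+40·35·52=151060; k=2: 47600+45968+40·34·52=164288; k=3: 67340+0+40·26·52=121420 → min 121420.
Optimal order: ((W₁·(W₂·W₃))·W₄) with cost 121420.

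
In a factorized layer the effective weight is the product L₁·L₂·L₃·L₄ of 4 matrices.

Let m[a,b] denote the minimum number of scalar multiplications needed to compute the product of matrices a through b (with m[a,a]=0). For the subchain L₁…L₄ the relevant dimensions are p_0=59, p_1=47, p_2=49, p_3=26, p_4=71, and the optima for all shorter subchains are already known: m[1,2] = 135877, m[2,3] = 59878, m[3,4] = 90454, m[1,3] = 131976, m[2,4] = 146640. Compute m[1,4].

m[1,4] = min over k∈[1,3] of m[1,k]+m[k+1,4]+p_{0}·p_k·p_{4}.
k=1: 0 + 146640 + 59·47·71 = 343523; k=2: 135877 + 90454 + 59·49·71 = 431592; k=3: 131976 + 0 + 59·26·71 = 240890.
Minimum: 240890 at k=3.

240890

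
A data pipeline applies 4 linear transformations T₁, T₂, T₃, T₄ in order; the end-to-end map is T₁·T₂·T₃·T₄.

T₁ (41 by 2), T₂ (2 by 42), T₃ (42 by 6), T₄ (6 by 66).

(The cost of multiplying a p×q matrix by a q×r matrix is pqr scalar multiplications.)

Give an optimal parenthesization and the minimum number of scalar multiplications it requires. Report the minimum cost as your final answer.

6708

Adjacent pairs: T₁T₂ = 41·2·42 = 3444; T₂T₃ = 2·42·6 = 504; T₃T₄ = 42·6·66 = 16632.
Length 3: T₁..T₃: k=1: 0+504+41·2·6=996; k=2: 3444+0+41·42·6=13776 → min 996 | T₂..T₄: k=2: 0+16632+2·42·66=22176; k=3: 504+0+2·6·66=1296 → min 1296.
Length 4: T₁..T₄: k=1: 0+1296+41·2·66=6708; k=2: 3444+16632+41·42·66=133728; k=3: 996+0+41·6·66=17232 → min 6708.
Optimal parenthesization: (T₁·((T₂·T₃)·T₄)) with cost 6708.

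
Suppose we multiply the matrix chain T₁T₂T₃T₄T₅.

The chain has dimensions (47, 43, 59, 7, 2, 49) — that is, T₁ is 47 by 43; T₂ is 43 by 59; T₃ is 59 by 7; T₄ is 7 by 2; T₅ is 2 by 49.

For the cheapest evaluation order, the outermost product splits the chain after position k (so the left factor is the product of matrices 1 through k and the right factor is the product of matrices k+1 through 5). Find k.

4

Adjacent pairs: T₁T₂ = 47·43·59 = 119239; T₂T₃ = 43·59·7 = 17759; T₃T₄ = 59·7·2 = 826; T₄T₅ = 7·2·49 = 686.
Length 3: T₁..T₃: k=1: 0+17759+47·43·7=31906; k=2: 119239+0+47·59·7=138650 → min 31906 | T₂..T₄: k=2: 0+826+43·59·2=5900; k=3: 17759+0+43·7·2=18361 → min 5900 | T₃..T₅: k=3: 0+686+59·7·49=20923; k=4: 826+0+59·2·49=6608 → min 6608.
Length 4: T₁..T₄: k=1: 0+5900+47·43·2=9942; k=2: 119239+826+47·59·2=125611; k=3: 31906+0+47·7·2=32564 → min 9942 | T₂..T₅: k=2: 0+6608+43·59·49=130921; k=3: 17759+686+43·7·49=33194; k=4: 5900+0+43·2·49=10114 → min 10114.
Top-level splits: k=1: (T₁..T₁)·(T₂..T₅) → 0+10114+47·43·49 = 109143; k=2: (T₁..T₂)·(T₃..T₅) → 119239+6608+47·59·49 = 261724; k=3: (T₁..T₃)·(T₄..T₅) → 31906+686+47·7·49 = 48713; k=4: (T₁..T₄)·(T₅..T₅) → 9942+0+47·2·49 = 14548.
Best split is after T₄, i.e. k = 4.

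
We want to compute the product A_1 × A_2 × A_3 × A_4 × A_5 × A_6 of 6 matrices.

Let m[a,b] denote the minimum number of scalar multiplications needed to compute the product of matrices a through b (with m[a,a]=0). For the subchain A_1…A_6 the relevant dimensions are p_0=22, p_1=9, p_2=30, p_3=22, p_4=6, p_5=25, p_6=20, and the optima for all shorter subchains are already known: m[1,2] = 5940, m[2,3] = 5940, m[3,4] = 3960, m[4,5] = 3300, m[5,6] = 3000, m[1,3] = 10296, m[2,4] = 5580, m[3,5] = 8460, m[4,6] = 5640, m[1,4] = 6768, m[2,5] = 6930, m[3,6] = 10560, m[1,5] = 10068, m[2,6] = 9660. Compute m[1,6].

12408

m[1,6] = min over k∈[1,5] of m[1,k]+m[k+1,6]+p_{0}·p_k·p_{6}.
k=1: 0 + 9660 + 22·9·20 = 13620; k=2: 5940 + 10560 + 22·30·20 = 29700; k=3: 10296 + 5640 + 22·22·20 = 25616; k=4: 6768 + 3000 + 22·6·20 = 12408; k=5: 10068 + 0 + 22·25·20 = 21068.
Minimum: 12408 at k=4.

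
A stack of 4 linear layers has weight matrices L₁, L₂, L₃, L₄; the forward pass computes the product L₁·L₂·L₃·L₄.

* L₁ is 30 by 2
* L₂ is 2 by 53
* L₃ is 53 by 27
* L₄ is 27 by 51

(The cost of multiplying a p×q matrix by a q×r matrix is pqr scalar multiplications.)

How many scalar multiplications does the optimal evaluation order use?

8676

Adjacent pairs: L₁L₂ = 30·2·53 = 3180; L₂L₃ = 2·53·27 = 2862; L₃L₄ = 53·27·51 = 72981.
Length 3: L₁..L₃: k=1: 0+2862+30·2·27=4482; k=2: 3180+0+30·53·27=46110 → min 4482 | L₂..L₄: k=2: 0+72981+2·53·51=78387; k=3: 2862+0+2·27·51=5616 → min 5616.
Length 4: L₁..L₄: k=1: 0+5616+30·2·51=8676; k=2: 3180+72981+30·53·51=157251; k=3: 4482+0+30·27·51=45792 → min 8676.
Optimal order: (L₁·((L₂·L₃)·L₄)) with cost 8676.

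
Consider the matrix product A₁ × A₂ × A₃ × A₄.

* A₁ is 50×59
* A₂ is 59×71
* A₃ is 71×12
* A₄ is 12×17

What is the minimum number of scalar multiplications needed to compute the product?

Adjacent pairs: A₁A₂ = 50·59·71 = 209450; A₂A₃ = 59·71·12 = 50268; A₃A₄ = 71·12·17 = 14484.
Length 3: A₁..A₃: k=1: 0+50268+50·59·12=85668; k=2: 209450+0+50·71·12=252050 → min 85668 | A₂..A₄: k=2: 0+14484+59·71·17=85697; k=3: 50268+0+59·12·17=62304 → min 62304.
Length 4: A₁..A₄: k=1: 0+62304+50·59·17=112454; k=2: 209450+14484+50·71·17=284284; k=3: 85668+0+50·12·17=95868 → min 95868.
Optimal order: ((A₁ × (A₂ × A₃)) × A₄) with cost 95868.

95868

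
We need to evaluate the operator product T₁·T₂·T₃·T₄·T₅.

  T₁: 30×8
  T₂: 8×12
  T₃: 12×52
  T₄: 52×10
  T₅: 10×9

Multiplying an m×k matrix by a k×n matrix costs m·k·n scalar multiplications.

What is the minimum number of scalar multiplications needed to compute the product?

Adjacent pairs: T₁T₂ = 30·8·12 = 2880; T₂T₃ = 8·12·52 = 4992; T₃T₄ = 12·52·10 = 6240; T₄T₅ = 52·10·9 = 4680.
Length 3: T₁..T₃: k=1: 0+4992+30·8·52=17472; k=2: 2880+0+30·12·52=21600 → min 17472 | T₂..T₄: k=2: 0+6240+8·12·10=7200; k=3: 4992+0+8·52·10=9152 → min 7200 | T₃..T₅: k=3: 0+4680+12·52·9=10296; k=4: 6240+0+12·10·9=7320 → min 7320.
Length 4: T₁..T₄: k=1: 0+7200+30·8·10=9600; k=2: 2880+6240+30·12·10=12720; k=3: 17472+0+30·52·10=33072 → min 9600 | T₂..T₅: k=2: 0+7320+8·12·9=8184; k=3: 4992+4680+8·52·9=13416; k=4: 7200+0+8·10·9=7920 → min 7920.
Length 5: T₁..T₅: k=1: 0+7920+30·8·9=10080; k=2: 2880+7320+30·12·9=13440; k=3: 17472+4680+30·52·9=36192; k=4: 9600+0+30·10·9=12300 → min 10080.
Optimal order: (T₁·((T₂·(T₃·T₄))·T₅)) with cost 10080.

10080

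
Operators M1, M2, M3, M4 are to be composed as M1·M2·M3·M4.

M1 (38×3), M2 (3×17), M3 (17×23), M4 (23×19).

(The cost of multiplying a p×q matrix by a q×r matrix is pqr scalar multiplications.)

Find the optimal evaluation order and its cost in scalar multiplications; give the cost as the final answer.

4650

Adjacent pairs: M1M2 = 38·3·17 = 1938; M2M3 = 3·17·23 = 1173; M3M4 = 17·23·19 = 7429.
Length 3: M1..M3: k=1: 0+1173+38·3·23=3795; k=2: 1938+0+38·17·23=16796 → min 3795 | M2..M4: k=2: 0+7429+3·17·19=8398; k=3: 1173+0+3·23·19=2484 → min 2484.
Length 4: M1..M4: k=1: 0+2484+38·3·19=4650; k=2: 1938+7429+38·17·19=21641; k=3: 3795+0+38·23·19=20401 → min 4650.
Optimal parenthesization: (M1·((M2·M3)·M4)) with cost 4650.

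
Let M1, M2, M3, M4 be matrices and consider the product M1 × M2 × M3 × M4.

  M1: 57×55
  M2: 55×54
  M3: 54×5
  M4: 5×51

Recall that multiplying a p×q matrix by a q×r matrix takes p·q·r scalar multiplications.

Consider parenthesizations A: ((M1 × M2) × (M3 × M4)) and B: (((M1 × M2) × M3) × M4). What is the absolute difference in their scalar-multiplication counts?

140823

Order A = ((M1 × M2) × (M3 × M4)): (M1 × M2): 57×55 by 55×54 → 57×54, cost 57·55·54 = 169290; (M3 × M4): 54×5 by 5×51 → 54×51, cost 54·5·51 = 13770; ((M1 × M2) × (M3 × M4)): 57×54 by 54×51 → 57×51, cost 57·54·51 = 156978; cumulative 340038. Total 340038.
Order B = (((M1 × M2) × M3) × M4): (M1 × M2): 57×55 by 55×54 → 57×54, cost 57·55·54 = 169290; ((M1 × M2) × M3): 57×54 by 54×5 → 57×5, cost 57·54·5 = 15390; cumulative 184680; (((M1 × M2) × M3) × M4): 57×5 by 5×51 → 57×51, cost 57·5·51 = 14535; cumulative 199215. Total 199215.
Difference: |340038 − 199215| = 140823.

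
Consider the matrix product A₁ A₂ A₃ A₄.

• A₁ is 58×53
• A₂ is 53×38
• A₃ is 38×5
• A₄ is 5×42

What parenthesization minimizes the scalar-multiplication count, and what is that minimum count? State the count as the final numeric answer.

Adjacent pairs: A₁A₂ = 58·53·38 = 116812; A₂A₃ = 53·38·5 = 10070; A₃A₄ = 38·5·42 = 7980.
Length 3: A₁..A₃: k=1: 0+10070+58·53·5=25440; k=2: 116812+0+58·38·5=127832 → min 25440 | A₂..A₄: k=2: 0+7980+53·38·42=92568; k=3: 10070+0+53·5·42=21200 → min 21200.
Length 4: A₁..A₄: k=1: 0+21200+58·53·42=150308; k=2: 116812+7980+58·38·42=217360; k=3: 25440+0+58·5·42=37620 → min 37620.
Optimal parenthesization: ((A₁ (A₂ A₃)) A₄) with cost 37620.

37620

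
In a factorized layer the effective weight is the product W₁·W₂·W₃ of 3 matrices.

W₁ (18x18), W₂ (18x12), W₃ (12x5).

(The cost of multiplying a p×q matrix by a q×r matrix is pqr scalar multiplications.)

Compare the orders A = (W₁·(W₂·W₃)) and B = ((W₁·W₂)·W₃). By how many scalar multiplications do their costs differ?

Order A = (W₁·(W₂·W₃)): (W₂·W₃): 18×12 by 12×5 → 18×5, cost 18·12·5 = 1080; (W₁·(W₂·W₃)): 18×18 by 18×5 → 18×5, cost 18·18·5 = 1620; cumulative 2700. Total 2700.
Order B = ((W₁·W₂)·W₃): (W₁·W₂): 18×18 by 18×12 → 18×12, cost 18·18·12 = 3888; ((W₁·W₂)·W₃): 18×12 by 12×5 → 18×5, cost 18·12·5 = 1080; cumulative 4968. Total 4968.
Difference: |2700 − 4968| = 2268.

2268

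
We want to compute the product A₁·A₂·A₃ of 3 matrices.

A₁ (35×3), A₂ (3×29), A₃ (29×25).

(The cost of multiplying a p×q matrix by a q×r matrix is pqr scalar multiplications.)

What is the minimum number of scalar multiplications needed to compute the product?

Order (A₁·(A₂·A₃)): (A₂·A₃): 3×29 by 29×25 → 3×25, cost 3·29·25 = 2175; (A₁·(A₂·A₃)): 35×3 by 3×25 → 35×25, cost 35·3·25 = 2625; cumulative 4800. Total 4800.
Order ((A₁·A₂)·A₃): (A₁·A₂): 35×3 by 3×29 → 35×29, cost 35·3·29 = 3045; ((A₁·A₂)·A₃): 35×29 by 29×25 → 35×25, cost 35·29·25 = 25375; cumulative 28420. Total 28420.
Minimum: 4800.

4800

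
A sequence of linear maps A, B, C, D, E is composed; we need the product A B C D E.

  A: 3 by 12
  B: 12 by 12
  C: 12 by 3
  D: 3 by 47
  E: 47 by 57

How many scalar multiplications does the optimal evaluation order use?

9000

Adjacent pairs: AB = 3·12·12 = 432; BC = 12·12·3 = 432; CD = 12·3·47 = 1692; DE = 3·47·57 = 8037.
Length 3: A..C: k=1: 0+432+3·12·3=540; k=2: 432+0+3·12·3=540 → min 540 | B..D: k=2: 0+1692+12·12·47=8460; k=3: 432+0+12·3·47=2124 → min 2124 | C..E: k=3: 0+8037+12·3·57=10089; k=4: 1692+0+12·47·57=33840 → min 10089.
Length 4: A..D: k=1: 0+2124+3·12·47=3816; k=2: 432+1692+3·12·47=3816; k=3: 540+0+3·3·47=963 → min 963 | B..E: k=2: 0+10089+12·12·57=18297; k=3: 432+8037+12·3·57=10521; k=4: 2124+0+12·47·57=34272 → min 10521.
Length 5: A..E: k=1: 0+10521+3·12·57=12573; k=2: 432+10089+3·12·57=12573; k=3: 540+8037+3·3·57=9090; k=4: 963+0+3·47·57=9000 → min 9000.
Optimal order: (((A (B C)) D) E) with cost 9000.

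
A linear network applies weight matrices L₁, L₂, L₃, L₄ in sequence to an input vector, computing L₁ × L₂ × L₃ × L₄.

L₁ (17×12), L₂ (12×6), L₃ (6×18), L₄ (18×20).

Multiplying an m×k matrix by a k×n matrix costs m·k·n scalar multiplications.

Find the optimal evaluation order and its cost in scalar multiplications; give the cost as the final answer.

Adjacent pairs: L₁L₂ = 17·12·6 = 1224; L₂L₃ = 12·6·18 = 1296; L₃L₄ = 6·18·20 = 2160.
Length 3: L₁..L₃: k=1: 0+1296+17·12·18=4968; k=2: 1224+0+17·6·18=3060 → min 3060 | L₂..L₄: k=2: 0+2160+12·6·20=3600; k=3: 1296+0+12·18·20=5616 → min 3600.
Length 4: L₁..L₄: k=1: 0+3600+17·12·20=7680; k=2: 1224+2160+17·6·20=5424; k=3: 3060+0+17·18·20=9180 → min 5424.
Optimal parenthesization: ((L₁ × L₂) × (L₃ × L₄)) with cost 5424.

5424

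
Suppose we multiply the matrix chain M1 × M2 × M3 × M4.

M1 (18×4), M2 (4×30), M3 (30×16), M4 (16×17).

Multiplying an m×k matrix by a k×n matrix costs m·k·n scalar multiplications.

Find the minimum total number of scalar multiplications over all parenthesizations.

Adjacent pairs: M1M2 = 18·4·30 = 2160; M2M3 = 4·30·16 = 1920; M3M4 = 30·16·17 = 8160.
Length 3: M1..M3: k=1: 0+1920+18·4·16=3072; k=2: 2160+0+18·30·16=10800 → min 3072 | M2..M4: k=2: 0+8160+4·30·17=10200; k=3: 1920+0+4·16·17=3008 → min 3008.
Length 4: M1..M4: k=1: 0+3008+18·4·17=4232; k=2: 2160+8160+18·30·17=19500; k=3: 3072+0+18·16·17=7968 → min 4232.
Optimal order: (M1 × ((M2 × M3) × M4)) with cost 4232.

4232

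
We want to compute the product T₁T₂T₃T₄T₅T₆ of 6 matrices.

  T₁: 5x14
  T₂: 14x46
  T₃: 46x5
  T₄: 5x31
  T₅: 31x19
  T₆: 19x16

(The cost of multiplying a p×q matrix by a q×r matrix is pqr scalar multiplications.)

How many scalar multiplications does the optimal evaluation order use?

8435

Adjacent pairs: T₁T₂ = 5·14·46 = 3220; T₂T₃ = 14·46·5 = 3220; T₃T₄ = 46·5·31 = 7130; T₄T₅ = 5·31·19 = 2945; T₅T₆ = 31·19·16 = 9424.
Length 3: T₁..T₃: k=1: 0+3220+5·14·5=3570; k=2: 3220+0+5·46·5=4370 → min 3570 | T₂..T₄: k=2: 0+7130+14·46·31=27094; k=3: 3220+0+14·5·31=5390 → min 5390 | T₃..T₅: k=3: 0+2945+46·5·19=7315; k=4: 7130+0+46·31·19=34224 → min 7315 | T₄..T₆: k=4: 0+9424+5·31·16=11904; k=5: 2945+0+5·19·16=4465 → min 4465.
Length 4: T₁..T₄: k=1: 0+5390+5·14·31=7560; k=2: 3220+7130+5·46·31=17480; k=3: 3570+0+5·5·31=4345 → min 4345 | T₂..T₅: k=2: 0+7315+14·46·19=19551; k=3: 3220+2945+14·5·19=7495; k=4: 5390+0+14·31·19=13636 → min 7495 | T₃..T₆: k=3: 0+4465+46·5·16=8145; k=4: 7130+9424+46·31·16=39370; k=5: 7315+0+46·19·16=21299 → min 8145.
Length 5: T₁..T₅: k=1: 0+7495+5·14·19=8825; k=2: 3220+7315+5·46·19=14905; k=3: 3570+2945+5·5·19=6990; k=4: 4345+0+5·31·19=7290 → min 6990 | T₂..T₆: k=2: 0+8145+14·46·16=18449; k=3: 3220+4465+14·5·16=8805; k=4: 5390+9424+14·31·16=21758; k=5: 7495+0+14·19·16=11751 → min 8805.
Length 6: T₁..T₆: k=1: 0+8805+5·14·16=9925; k=2: 3220+8145+5·46·16=15045; k=3: 3570+4465+5·5·16=8435; k=4: 4345+9424+5·31·16=16249; k=5: 6990+0+5·19·16=8510 → min 8435.
Optimal order: ((T₁(T₂T₃))((T₄T₅)T₆)) with cost 8435.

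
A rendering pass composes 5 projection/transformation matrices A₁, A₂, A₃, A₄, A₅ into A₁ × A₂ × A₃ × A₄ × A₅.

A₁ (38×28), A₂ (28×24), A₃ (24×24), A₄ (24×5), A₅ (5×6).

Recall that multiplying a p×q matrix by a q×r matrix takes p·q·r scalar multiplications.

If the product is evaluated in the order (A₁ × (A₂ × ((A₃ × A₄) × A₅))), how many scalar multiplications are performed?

(A₃ × A₄): 24×24 by 24×5 → 24×5, cost 24·24·5 = 2880
((A₃ × A₄) × A₅): 24×5 by 5×6 → 24×6, cost 24·5·6 = 720; cumulative 3600
(A₂ × ((A₃ × A₄) × A₅)): 28×24 by 24×6 → 28×6, cost 28·24·6 = 4032; cumulative 7632
(A₁ × (A₂ × ((A₃ × A₄) × A₅))): 38×28 by 28×6 → 38×6, cost 38·28·6 = 6384; cumulative 14016
Total: 14016 scalar multiplications.

14016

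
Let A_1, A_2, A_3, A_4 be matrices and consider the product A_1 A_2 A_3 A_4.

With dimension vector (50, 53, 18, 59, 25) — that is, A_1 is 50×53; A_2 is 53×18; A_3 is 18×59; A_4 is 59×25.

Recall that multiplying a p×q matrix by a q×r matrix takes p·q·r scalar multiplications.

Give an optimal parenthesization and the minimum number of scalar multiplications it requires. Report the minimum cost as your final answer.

96750

Adjacent pairs: A_1A_2 = 50·53·18 = 47700; A_2A_3 = 53·18·59 = 56286; A_3A_4 = 18·59·25 = 26550.
Length 3: A_1..A_3: k=1: 0+56286+50·53·59=212636; k=2: 47700+0+50·18·59=100800 → min 100800 | A_2..A_4: k=2: 0+26550+53·18·25=50400; k=3: 56286+0+53·59·25=134461 → min 50400.
Length 4: A_1..A_4: k=1: 0+50400+50·53·25=116650; k=2: 47700+26550+50·18·25=96750; k=3: 100800+0+50·59·25=174550 → min 96750.
Optimal parenthesization: ((A_1 A_2) (A_3 A_4)) with cost 96750.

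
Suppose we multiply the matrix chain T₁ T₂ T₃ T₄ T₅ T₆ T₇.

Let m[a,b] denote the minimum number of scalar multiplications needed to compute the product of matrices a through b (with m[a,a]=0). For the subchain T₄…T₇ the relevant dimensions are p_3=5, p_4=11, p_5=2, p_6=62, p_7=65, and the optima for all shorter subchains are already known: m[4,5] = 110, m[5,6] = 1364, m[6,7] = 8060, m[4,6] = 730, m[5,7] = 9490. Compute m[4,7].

m[4,7] = min over k∈[4,6] of m[4,k]+m[k+1,7]+p_{3}·p_k·p_{7}.
k=4: 0 + 9490 + 5·11·65 = 13065; k=5: 110 + 8060 + 5·2·65 = 8820; k=6: 730 + 0 + 5·62·65 = 20880.
Minimum: 8820 at k=5.

8820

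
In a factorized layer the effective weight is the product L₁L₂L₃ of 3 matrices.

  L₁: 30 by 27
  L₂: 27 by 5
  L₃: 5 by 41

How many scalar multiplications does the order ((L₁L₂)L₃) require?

10200

(L₁L₂): 30×27 by 27×5 → 30×5, cost 30·27·5 = 4050
((L₁L₂)L₃): 30×5 by 5×41 → 30×41, cost 30·5·41 = 6150; cumulative 10200
Total: 10200 scalar multiplications.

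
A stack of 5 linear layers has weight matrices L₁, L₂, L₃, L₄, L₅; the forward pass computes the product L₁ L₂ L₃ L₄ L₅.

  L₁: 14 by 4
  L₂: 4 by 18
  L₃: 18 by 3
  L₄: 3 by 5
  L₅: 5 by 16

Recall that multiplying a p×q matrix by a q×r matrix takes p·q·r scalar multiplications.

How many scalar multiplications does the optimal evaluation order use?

Adjacent pairs: L₁L₂ = 14·4·18 = 1008; L₂L₃ = 4·18·3 = 216; L₃L₄ = 18·3·5 = 270; L₄L₅ = 3·5·16 = 240.
Length 3: L₁..L₃: k=1: 0+216+14·4·3=384; k=2: 1008+0+14·18·3=1764 → min 384 | L₂..L₄: k=2: 0+270+4·18·5=630; k=3: 216+0+4·3·5=276 → min 276 | L₃..L₅: k=3: 0+240+18·3·16=1104; k=4: 270+0+18·5·16=1710 → min 1104.
Length 4: L₁..L₄: k=1: 0+276+14·4·5=556; k=2: 1008+270+14·18·5=2538; k=3: 384+0+14·3·5=594 → min 556 | L₂..L₅: k=2: 0+1104+4·18·16=2256; k=3: 216+240+4·3·16=648; k=4: 276+0+4·5·16=596 → min 596.
Length 5: L₁..L₅: k=1: 0+596+14·4·16=1492; k=2: 1008+1104+14·18·16=6144; k=3: 384+240+14·3·16=1296; k=4: 556+0+14·5·16=1676 → min 1296.
Optimal order: ((L₁ (L₂ L₃)) (L₄ L₅)) with cost 1296.

1296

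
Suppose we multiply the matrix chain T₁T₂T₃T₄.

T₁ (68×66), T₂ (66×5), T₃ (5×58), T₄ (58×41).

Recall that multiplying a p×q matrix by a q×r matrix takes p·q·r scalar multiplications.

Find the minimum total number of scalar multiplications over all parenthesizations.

Adjacent pairs: T₁T₂ = 68·66·5 = 22440; T₂T₃ = 66·5·58 = 19140; T₃T₄ = 5·58·41 = 11890.
Length 3: T₁..T₃: k=1: 0+19140+68·66·58=279444; k=2: 22440+0+68·5·58=42160 → min 42160 | T₂..T₄: k=2: 0+11890+66·5·41=25420; k=3: 19140+0+66·58·41=176088 → min 25420.
Length 4: T₁..T₄: k=1: 0+25420+68·66·41=209428; k=2: 22440+11890+68·5·41=48270; k=3: 42160+0+68·58·41=203864 → min 48270.
Optimal order: ((T₁T₂)(T₃T₄)) with cost 48270.

48270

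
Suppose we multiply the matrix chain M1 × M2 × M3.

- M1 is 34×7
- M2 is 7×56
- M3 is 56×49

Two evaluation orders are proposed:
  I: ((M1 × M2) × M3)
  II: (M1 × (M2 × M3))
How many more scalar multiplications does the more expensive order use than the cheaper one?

75754

Order I = ((M1 × M2) × M3): (M1 × M2): 34×7 by 7×56 → 34×56, cost 34·7·56 = 13328; ((M1 × M2) × M3): 34×56 by 56×49 → 34×49, cost 34·56·49 = 93296; cumulative 106624. Total 106624.
Order II = (M1 × (M2 × M3)): (M2 × M3): 7×56 by 56×49 → 7×49, cost 7·56·49 = 19208; (M1 × (M2 × M3)): 34×7 by 7×49 → 34×49, cost 34·7·49 = 11662; cumulative 30870. Total 30870.
Difference: |106624 − 30870| = 75754.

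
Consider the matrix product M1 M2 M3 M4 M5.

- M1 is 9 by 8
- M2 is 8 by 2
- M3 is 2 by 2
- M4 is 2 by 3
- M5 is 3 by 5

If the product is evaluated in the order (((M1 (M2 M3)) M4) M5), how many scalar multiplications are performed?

(M2 M3): 8×2 by 2×2 → 8×2, cost 8·2·2 = 32
(M1 (M2 M3)): 9×8 by 8×2 → 9×2, cost 9·8·2 = 144; cumulative 176
((M1 (M2 M3)) M4): 9×2 by 2×3 → 9×3, cost 9·2·3 = 54; cumulative 230
(((M1 (M2 M3)) M4) M5): 9×3 by 3×5 → 9×5, cost 9·3·5 = 135; cumulative 365
Total: 365 scalar multiplications.

365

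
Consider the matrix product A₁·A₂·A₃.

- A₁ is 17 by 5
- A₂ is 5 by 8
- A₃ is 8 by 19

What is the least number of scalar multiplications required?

Order (A₁·(A₂·A₃)): (A₂·A₃): 5×8 by 8×19 → 5×19, cost 5·8·19 = 760; (A₁·(A₂·A₃)): 17×5 by 5×19 → 17×19, cost 17·5·19 = 1615; cumulative 2375. Total 2375.
Order ((A₁·A₂)·A₃): (A₁·A₂): 17×5 by 5×8 → 17×8, cost 17·5·8 = 680; ((A₁·A₂)·A₃): 17×8 by 8×19 → 17×19, cost 17·8·19 = 2584; cumulative 3264. Total 3264.
Minimum: 2375.

2375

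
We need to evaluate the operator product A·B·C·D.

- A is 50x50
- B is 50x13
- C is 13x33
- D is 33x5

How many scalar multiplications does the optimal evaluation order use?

17895

Adjacent pairs: AB = 50·50·13 = 32500; BC = 50·13·33 = 21450; CD = 13·33·5 = 2145.
Length 3: A..C: k=1: 0+21450+50·50·33=103950; k=2: 32500+0+50·13·33=53950 → min 53950 | B..D: k=2: 0+2145+50·13·5=5395; k=3: 21450+0+50·33·5=29700 → min 5395.
Length 4: A..D: k=1: 0+5395+50·50·5=17895; k=2: 32500+2145+50·13·5=37895; k=3: 53950+0+50·33·5=62200 → min 17895.
Optimal order: (A·(B·(C·D))) with cost 17895.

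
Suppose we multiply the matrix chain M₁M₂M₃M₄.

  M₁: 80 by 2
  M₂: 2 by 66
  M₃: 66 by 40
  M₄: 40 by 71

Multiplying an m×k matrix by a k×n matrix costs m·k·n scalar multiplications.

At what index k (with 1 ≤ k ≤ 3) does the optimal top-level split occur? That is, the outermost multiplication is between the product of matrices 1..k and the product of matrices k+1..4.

1

Adjacent pairs: M₁M₂ = 80·2·66 = 10560; M₂M₃ = 2·66·40 = 5280; M₃M₄ = 66·40·71 = 187440.
Length 3: M₁..M₃: k=1: 0+5280+80·2·40=11680; k=2: 10560+0+80·66·40=221760 → min 11680 | M₂..M₄: k=2: 0+187440+2·66·71=196812; k=3: 5280+0+2·40·71=10960 → min 10960.
Top-level splits: k=1: (M₁..M₁)·(M₂..M₄) → 0+10960+80·2·71 = 22320; k=2: (M₁..M₂)·(M₃..M₄) → 10560+187440+80·66·71 = 572880; k=3: (M₁..M₃)·(M₄..M₄) → 11680+0+80·40·71 = 238880.
Best split is after M₁, i.e. k = 1.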